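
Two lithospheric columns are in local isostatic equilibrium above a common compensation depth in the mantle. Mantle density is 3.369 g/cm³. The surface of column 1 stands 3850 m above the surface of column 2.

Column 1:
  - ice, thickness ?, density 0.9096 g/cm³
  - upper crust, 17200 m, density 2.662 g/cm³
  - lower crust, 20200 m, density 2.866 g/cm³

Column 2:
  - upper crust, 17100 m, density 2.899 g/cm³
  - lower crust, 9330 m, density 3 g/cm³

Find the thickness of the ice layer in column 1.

Take the compensation level at the base of the deeper column (depth z_c below the surface of column 1) and equate Σ ρ_i t_i down to z_c; mantle fills any gap and the z_c terms cancel.
Column 1: x×0.9096 + 17200×2.662 + 20200×2.866 + (z_c − 37400 − x)×3.369
Column 2: 3850×0 + 17100×2.899 + 9330×3 + (z_c − 3850 − 26430)×3.369
The z_c×3.369 term appears on both sides and cancels. Collect the known terms of each column as K = Σ(ρt)_known − 3.369 × (depth of known layers): K_1 = 103679.6 − 3.369×37400 = −22321; K_2 = 77562.9 − 3.369×(3850 + 26430) = −24450.42.
Balance: K_1 − x×(3.369 − 0.9096) = K_2, so x = (K_1 − K_2)/(3.369 − 0.9096) = 2129.42/2.4594 = 866 m.

866 m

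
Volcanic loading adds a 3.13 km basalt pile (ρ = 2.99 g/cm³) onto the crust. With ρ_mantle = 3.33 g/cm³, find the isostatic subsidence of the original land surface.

2.81 km

Subaerial loading: s = t ρ_load / ρ_m.
s = 3.13 km × 2.99/3.33 = 2.81 km.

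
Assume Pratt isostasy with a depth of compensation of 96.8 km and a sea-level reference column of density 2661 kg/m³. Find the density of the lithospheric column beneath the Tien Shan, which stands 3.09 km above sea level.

Pratt balance: ρ_ref D = ρ (D + h).
ρ = ρ_ref D/(D + h) = 2661 × 96.8 km/(96.8 km + 3.09 km) = 2580 kg/m³.

2580 kg/m³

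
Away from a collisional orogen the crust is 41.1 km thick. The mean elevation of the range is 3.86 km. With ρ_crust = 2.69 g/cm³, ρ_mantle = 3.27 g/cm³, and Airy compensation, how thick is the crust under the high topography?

Root depth r = h ρ_c / (ρ_m − ρ_c) = 3.86 km × 2.69 / 0.58 = 17.9 km.
Total thickness = T + h + r = 41.1 km + 3.86 km + 17.9 km = 62.9 km.

62.9 km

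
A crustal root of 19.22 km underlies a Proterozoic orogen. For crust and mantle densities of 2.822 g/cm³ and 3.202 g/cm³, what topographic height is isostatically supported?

2.59 km

Isostatic balance requires: ρ_c h = (ρ_m − ρ_c) r.
h = r (ρ_m − ρ_c) / ρ_c = 19.22 km × (3.202 − 2.822) / 2.822 = 2.59 km.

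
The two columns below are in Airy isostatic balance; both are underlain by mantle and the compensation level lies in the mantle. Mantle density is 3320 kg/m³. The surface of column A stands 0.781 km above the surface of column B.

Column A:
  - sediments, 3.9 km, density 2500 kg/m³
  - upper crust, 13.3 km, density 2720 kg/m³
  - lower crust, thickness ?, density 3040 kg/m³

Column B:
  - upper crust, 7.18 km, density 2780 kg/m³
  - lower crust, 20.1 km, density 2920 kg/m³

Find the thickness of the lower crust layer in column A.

Take the compensation level at the base of the deeper column (depth z_c below the surface of column A) and equate Σ ρ_i t_i down to z_c; mantle fills any gap and the z_c terms cancel.
Column A: 3.9×2500 + 13.3×2720 + x×3040 + (z_c − 17.2 − x)×3320
Column B: 0.781×0 + 7.18×2780 + 20.1×2920 + (z_c − 0.781 − 27.28)×3320
The z_c×3320 term appears on both sides and cancels. Collect the known terms of each column as K = Σ(ρt)_known − 3320 × (depth of known layers): K_A = 45926 − 3320×17.2 = −11178; K_B = 78652.4 − 3320×(0.781 + 27.28) = −14510.12.
Balance: K_A − x×(3320 − 3040) = K_B, so x = (K_A − K_B)/(3320 − 3040) = 3332.12/280 = 11.9 km.

11.9 km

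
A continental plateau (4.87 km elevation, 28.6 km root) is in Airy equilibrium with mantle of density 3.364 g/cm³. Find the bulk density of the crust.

ρ_c h = (ρ_m − ρ_c) r → ρ_c (h + r) = ρ_m r → ρ_c = ρ_m r / (h + r).
ρ_c = 3.364 × 28.6 km / (4.87 km + 28.6 km) = 2.87 g/cm³.

2.87 g/cm³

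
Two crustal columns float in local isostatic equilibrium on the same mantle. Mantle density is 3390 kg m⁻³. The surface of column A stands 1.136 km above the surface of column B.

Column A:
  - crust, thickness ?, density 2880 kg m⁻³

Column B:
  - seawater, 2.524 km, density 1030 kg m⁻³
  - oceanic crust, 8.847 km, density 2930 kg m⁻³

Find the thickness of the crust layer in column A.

27.2 km

Take the compensation level at the base of the deeper column (depth z_c below the surface of column A) and equate Σ ρ_i t_i down to z_c; mantle fills any gap and the z_c terms cancel.
Column A: x×2880 + (z_c − 0 − x)×3390
Column B: 1.136×0 + 2.524×1030 + 8.847×2930 + (z_c − 1.136 − 11.371)×3390
The z_c×3390 term appears on both sides and cancels. Collect the known terms of each column as K = Σ(ρt)_known − 3390 × (depth of known layers): K_A = 0 − 3390×0 = 0; K_B = 28521.43 − 3390×(1.136 + 11.371) = −13877.3.
Balance: K_A − x×(3390 − 2880) = K_B, so x = (K_A − K_B)/(3390 − 2880) = 13877.3/510 = 27.2 km.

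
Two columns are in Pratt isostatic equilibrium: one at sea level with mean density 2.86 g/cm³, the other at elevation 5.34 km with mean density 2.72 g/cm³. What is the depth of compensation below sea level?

ρ_ref D = ρ (D + h) → D (ρ_ref − ρ) = ρ h.
D = ρ h/(ρ_ref − ρ) = 2.72 × 5.34 km/(2.86 − 2.72) = 104 km.

104 km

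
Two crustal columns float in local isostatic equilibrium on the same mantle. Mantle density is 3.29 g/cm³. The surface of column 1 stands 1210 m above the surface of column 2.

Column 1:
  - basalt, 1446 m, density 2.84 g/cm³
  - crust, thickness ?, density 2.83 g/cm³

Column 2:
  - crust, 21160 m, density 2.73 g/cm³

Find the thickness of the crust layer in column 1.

33000 m

Take the compensation level at the base of the deeper column (depth z_c below the surface of column 1) and equate Σ ρ_i t_i down to z_c; mantle fills any gap and the z_c terms cancel.
Column 1: 1446×2.84 + x×2.83 + (z_c − 1446 − x)×3.29
Column 2: 1210×0 + 21160×2.73 + (z_c − 1210 − 21160)×3.29
The z_c×3.29 term appears on both sides and cancels. Collect the known terms of each column as K = Σ(ρt)_known − 3.29 × (depth of known layers): K_1 = 4106.64 − 3.29×1446 = −650.7; K_2 = 57766.8 − 3.29×(1210 + 21160) = −15830.5.
Balance: K_1 − x×(3.29 − 2.83) = K_2, so x = (K_1 − K_2)/(3.29 − 2.83) = 15179.8/0.46 = 33000 m.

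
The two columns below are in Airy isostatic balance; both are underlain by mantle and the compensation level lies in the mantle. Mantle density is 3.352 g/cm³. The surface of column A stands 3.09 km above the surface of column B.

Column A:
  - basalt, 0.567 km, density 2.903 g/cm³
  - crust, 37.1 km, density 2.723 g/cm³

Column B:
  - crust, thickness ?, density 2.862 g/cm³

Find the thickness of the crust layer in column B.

Take the compensation level at the base of the deeper column (depth z_c below the surface of column A) and equate Σ ρ_i t_i down to z_c; mantle fills any gap and the z_c terms cancel.
Column A: 0.567×2.903 + 37.1×2.723 + (z_c − 37.667)×3.352
Column B: 3.09×0 + x×2.862 + (z_c − 3.09 − 0 − x)×3.352
The z_c×3.352 term appears on both sides and cancels. Collect the known terms of each column as K = Σ(ρt)_known − 3.352 × (depth of known layers): K_A = 102.669301 − 3.352×37.667 = −23.590483; K_B = 0 − 3.352×(3.09 + 0) = −10.35768.
Balance: K_A = K_B − x×(3.352 − 2.862), so x = (K_B − K_A)/(3.352 − 2.862) = 13.2328/0.49 = 27 km.

27 km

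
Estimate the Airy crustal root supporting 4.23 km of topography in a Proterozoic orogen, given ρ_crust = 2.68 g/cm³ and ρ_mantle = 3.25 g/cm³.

19.9 km

For local isostatic compensation: the weight of the topography is balanced by the buoyancy of the root, ρ_c h = (ρ_m − ρ_c) r.
r = h · ρ_c / (ρ_m − ρ_c) = 4.23 km × 2.68 / (3.25 − 2.68) = 19.9 km.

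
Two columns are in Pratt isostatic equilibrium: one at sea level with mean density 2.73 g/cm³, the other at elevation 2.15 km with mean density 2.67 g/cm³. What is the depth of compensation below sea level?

95.7 km

ρ_ref D = ρ (D + h) → D (ρ_ref − ρ) = ρ h.
D = ρ h/(ρ_ref − ρ) = 2.67 × 2.15 km/(2.73 − 2.67) = 95.7 km.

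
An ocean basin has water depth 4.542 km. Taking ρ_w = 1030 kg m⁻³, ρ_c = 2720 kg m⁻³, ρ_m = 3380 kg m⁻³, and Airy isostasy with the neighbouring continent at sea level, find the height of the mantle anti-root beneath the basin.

Balancing pressure at the compensation depth: replacing crust with seawater at the top is compensated by replacing crust with mantle at the base: d (ρ_c − ρ_w) = a (ρ_m − ρ_c).
a = d (ρ_c − ρ_w)/(ρ_m − ρ_c) = 4.542 km × 1690/660 = 11.6 km.

11.6 km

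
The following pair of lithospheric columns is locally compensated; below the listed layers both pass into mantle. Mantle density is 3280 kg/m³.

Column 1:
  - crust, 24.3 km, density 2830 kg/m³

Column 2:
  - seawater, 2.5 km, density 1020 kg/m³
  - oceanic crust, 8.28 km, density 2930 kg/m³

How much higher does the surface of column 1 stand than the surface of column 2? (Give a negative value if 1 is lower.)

0.728 km

For any compensation level in the mantle, the mantle terms cancel and isostasy reduces to e = (Σt_1 − Σt_2) − (Σ(ρt)_1 − Σ(ρt)_2) / ρ_m.
Σt_1 = 24.3 km; Σt_2 = 10.78 km; Σ(ρt)_1 = 68769; Σ(ρt)_2 = 26810.4 (in km·kg/m³).
e = (24.3 − 10.78) − (68769 − 26810.4) / 3280 = 0.728 km.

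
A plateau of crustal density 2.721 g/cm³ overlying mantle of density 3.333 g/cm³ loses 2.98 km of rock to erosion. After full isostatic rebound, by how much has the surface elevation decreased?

Rebound u = e ρ_c/ρ_m = 2.98 km × 2.721/3.333 = 2.433 km.
Net surface drop = e − u = 2.98 km − 2.433 km = e (ρ_m − ρ_c)/ρ_m = 0.547 km.

0.547 km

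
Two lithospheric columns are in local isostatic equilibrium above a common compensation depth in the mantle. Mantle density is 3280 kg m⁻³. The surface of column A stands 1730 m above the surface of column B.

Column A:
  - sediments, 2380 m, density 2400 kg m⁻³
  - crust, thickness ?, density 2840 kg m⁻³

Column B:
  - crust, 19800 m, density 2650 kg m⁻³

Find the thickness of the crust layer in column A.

Take the compensation level at the base of the deeper column (depth z_c below the surface of column A) and equate Σ ρ_i t_i down to z_c; mantle fills any gap and the z_c terms cancel.
Column A: 2380×2400 + x×2840 + (z_c − 2380 − x)×3280
Column B: 1730×0 + 19800×2650 + (z_c − 1730 − 19800)×3280
The z_c×3280 term appears on both sides and cancels. Collect the known terms of each column as K = Σ(ρt)_known − 3280 × (depth of known layers): K_A = 5712000 − 3280×2380 = −2094400; K_B = 52470000 − 3280×(1730 + 19800) = −18148400.
Balance: K_A − x×(3280 − 2840) = K_B, so x = (K_A − K_B)/(3280 − 2840) = 16054000/440 = 36500 m.

36500 m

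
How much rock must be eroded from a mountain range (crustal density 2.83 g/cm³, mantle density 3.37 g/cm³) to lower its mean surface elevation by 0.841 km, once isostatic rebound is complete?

Net drop Δ = e − u = e − e ρ_c/ρ_m = e (ρ_m − ρ_c)/ρ_m.
e = Δ ρ_m/(ρ_m − ρ_c) = 0.841 km × 3.37/0.54 = 5.25 km.

5.25 km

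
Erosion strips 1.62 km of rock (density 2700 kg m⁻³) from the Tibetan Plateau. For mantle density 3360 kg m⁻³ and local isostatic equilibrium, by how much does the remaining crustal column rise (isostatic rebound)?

Unloading: uplift u = e ρ_c/ρ_m = 1.62 km × 2700/3360 = 1.3 km.

1.3 km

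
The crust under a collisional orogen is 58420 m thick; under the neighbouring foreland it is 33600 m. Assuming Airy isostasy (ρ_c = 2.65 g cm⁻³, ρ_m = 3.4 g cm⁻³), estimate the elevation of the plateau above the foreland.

Excess crust Δ = 58420 m − 33600 m = 24820 m, split between elevation h and root r with h + r = Δ.
Airy balance ρ_c h = (ρ_m − ρ_c) r gives r = h ρ_c/(ρ_m − ρ_c), so h (1 + ρ_c/(ρ_m − ρ_c)) = Δ, i.e. h = Δ (ρ_m − ρ_c)/ρ_m.
h = 24820 m × 0.75/3.4 = 5480 m.

5480 m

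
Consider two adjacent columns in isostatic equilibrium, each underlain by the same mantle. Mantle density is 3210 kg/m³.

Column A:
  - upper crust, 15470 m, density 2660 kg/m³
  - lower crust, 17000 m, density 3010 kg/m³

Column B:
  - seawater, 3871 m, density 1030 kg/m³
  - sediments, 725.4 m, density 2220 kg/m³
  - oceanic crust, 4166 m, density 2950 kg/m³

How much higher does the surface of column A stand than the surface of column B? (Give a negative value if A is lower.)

For any compensation level in the mantle, the mantle terms cancel and isostasy reduces to e = (Σt_A − Σt_B) − (Σ(ρt)_A − Σ(ρt)_B) / ρ_m.
Σt_A = 32470 m; Σt_B = 8762.4 m; Σ(ρt)_A = 92320200; Σ(ρt)_B = 17887218 (in m·kg/m³).
e = (32470 − 8762.4) − (92320200 − 17887218) / 3210 = 520 m.

520 m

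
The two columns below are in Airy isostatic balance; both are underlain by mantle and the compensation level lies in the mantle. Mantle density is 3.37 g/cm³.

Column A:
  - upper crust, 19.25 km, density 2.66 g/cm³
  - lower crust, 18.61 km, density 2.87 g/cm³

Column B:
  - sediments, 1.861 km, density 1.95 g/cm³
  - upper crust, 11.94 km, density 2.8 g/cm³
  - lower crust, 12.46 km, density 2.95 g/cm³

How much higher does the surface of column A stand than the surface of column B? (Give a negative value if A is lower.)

2.46 km

For any compensation level in the mantle, the mantle terms cancel and isostasy reduces to e = (Σt_A − Σt_B) − (Σ(ρt)_A − Σ(ρt)_B) / ρ_m.
Σt_A = 37.86 km; Σt_B = 26.261 km; Σ(ρt)_A = 104.6157; Σ(ρt)_B = 73.81795 (in km·g/cm³).
e = (37.86 − 26.261) − (104.6157 − 73.81795) / 3.37 = 2.46 km.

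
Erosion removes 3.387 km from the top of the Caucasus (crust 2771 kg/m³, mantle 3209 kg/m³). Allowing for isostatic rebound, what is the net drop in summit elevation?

0.462 km

Rebound u = e ρ_c/ρ_m = 3.387 km × 2771/3209 = 2.925 km.
Net surface drop = e − u = 3.387 km − 2.925 km = e (ρ_m − ρ_c)/ρ_m = 0.462 km.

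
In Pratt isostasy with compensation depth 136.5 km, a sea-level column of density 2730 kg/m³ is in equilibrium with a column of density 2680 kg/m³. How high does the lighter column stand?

ρ_ref D = ρ (D + h) → h = D (ρ_ref − ρ)/ρ.
h = 136.5 km × (2730 − 2680)/2680 = 2.55 km.

2.55 km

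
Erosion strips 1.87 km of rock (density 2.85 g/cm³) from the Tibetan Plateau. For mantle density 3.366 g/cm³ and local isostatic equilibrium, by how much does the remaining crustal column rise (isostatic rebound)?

1.58 km

Unloading: uplift u = e ρ_c/ρ_m = 1.87 km × 2.85/3.366 = 1.58 km.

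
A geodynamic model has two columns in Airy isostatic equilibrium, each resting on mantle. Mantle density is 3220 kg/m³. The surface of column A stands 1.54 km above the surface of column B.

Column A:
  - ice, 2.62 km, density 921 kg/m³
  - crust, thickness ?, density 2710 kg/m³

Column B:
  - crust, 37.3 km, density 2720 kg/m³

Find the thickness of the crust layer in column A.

34.5 km

Take the compensation level at the base of the deeper column (depth z_c below the surface of column A) and equate Σ ρ_i t_i down to z_c; mantle fills any gap and the z_c terms cancel.
Column A: 2.62×921 + x×2710 + (z_c − 2.62 − x)×3220
Column B: 1.54×0 + 37.3×2720 + (z_c − 1.54 − 37.3)×3220
The z_c×3220 term appears on both sides and cancels. Collect the known terms of each column as K = Σ(ρt)_known − 3220 × (depth of known layers): K_A = 2413.02 − 3220×2.62 = −6023.38; K_B = 101456 − 3220×(1.54 + 37.3) = −23608.8.
Balance: K_A − x×(3220 − 2710) = K_B, so x = (K_A − K_B)/(3220 − 2710) = 17585.4/510 = 34.5 km.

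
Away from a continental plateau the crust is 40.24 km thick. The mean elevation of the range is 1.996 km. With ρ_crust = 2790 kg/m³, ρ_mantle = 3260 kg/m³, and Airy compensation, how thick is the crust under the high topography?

Root depth r = h ρ_c / (ρ_m − ρ_c) = 1.996 km × 2790 / 470 = 11.85 km.
Total thickness = T + h + r = 40.24 km + 1.996 km + 11.85 km = 54.1 km.

54.1 km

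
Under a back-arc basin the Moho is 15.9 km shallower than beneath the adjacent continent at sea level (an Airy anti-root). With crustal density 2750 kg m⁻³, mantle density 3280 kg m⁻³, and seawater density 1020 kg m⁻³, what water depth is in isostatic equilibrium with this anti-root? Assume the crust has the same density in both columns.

Replacing a thickness d of crust by seawater at the top must be balanced by replacing crust with mantle at the base: d (ρ_c − ρ_w) = a (ρ_m − ρ_c).
d = a (ρ_m − ρ_c)/(ρ_c − ρ_w) = 15.9 km × 530/1730 = 4.87 km.

4.87 km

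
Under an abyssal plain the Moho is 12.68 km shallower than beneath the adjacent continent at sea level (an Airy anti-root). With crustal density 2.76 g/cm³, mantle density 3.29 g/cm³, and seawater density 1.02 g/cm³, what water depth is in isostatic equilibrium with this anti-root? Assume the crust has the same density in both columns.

3.86 km

Replacing a thickness d of crust by seawater at the top must be balanced by replacing crust with mantle at the base: d (ρ_c − ρ_w) = a (ρ_m − ρ_c).
d = a (ρ_m − ρ_c)/(ρ_c − ρ_w) = 12.68 km × 0.53/1.74 = 3.86 km.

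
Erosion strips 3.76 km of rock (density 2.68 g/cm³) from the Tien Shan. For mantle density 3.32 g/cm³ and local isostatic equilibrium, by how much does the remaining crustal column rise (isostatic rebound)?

Unloading: uplift u = e ρ_c/ρ_m = 3.76 km × 2.68/3.32 = 3.04 km.

3.04 km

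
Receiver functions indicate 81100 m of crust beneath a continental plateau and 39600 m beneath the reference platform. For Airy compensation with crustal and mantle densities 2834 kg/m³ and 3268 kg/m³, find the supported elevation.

5510 m

Excess crust Δ = 81100 m − 39600 m = 41500 m, split between elevation h and root r with h + r = Δ.
Airy balance ρ_c h = (ρ_m − ρ_c) r gives r = h ρ_c/(ρ_m − ρ_c), so h (1 + ρ_c/(ρ_m − ρ_c)) = Δ, i.e. h = Δ (ρ_m − ρ_c)/ρ_m.
h = 41500 m × 434/3268 = 5510 m.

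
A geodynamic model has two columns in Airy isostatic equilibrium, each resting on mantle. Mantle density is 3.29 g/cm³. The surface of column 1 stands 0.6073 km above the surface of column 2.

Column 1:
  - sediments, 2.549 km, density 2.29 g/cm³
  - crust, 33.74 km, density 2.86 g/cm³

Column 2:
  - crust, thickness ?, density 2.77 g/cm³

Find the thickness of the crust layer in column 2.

29 km

Take the compensation level at the base of the deeper column (depth z_c below the surface of column 1) and equate Σ ρ_i t_i down to z_c; mantle fills any gap and the z_c terms cancel.
Column 1: 2.549×2.29 + 33.74×2.86 + (z_c − 36.289)×3.29
Column 2: 0.6073×0 + x×2.77 + (z_c − 0.6073 − 0 − x)×3.29
The z_c×3.29 term appears on both sides and cancels. Collect the known terms of each column as K = Σ(ρt)_known − 3.29 × (depth of known layers): K_1 = 102.33361 − 3.29×36.289 = −17.0572; K_2 = 0 − 3.29×(0.6073 + 0) = −1.998017.
Balance: K_1 = K_2 − x×(3.29 − 2.77), so x = (K_2 − K_1)/(3.29 − 2.77) = 15.0592/0.52 = 29 km.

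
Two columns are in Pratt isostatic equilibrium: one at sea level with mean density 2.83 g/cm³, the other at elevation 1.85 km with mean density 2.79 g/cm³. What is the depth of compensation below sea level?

129 km

ρ_ref D = ρ (D + h) → D (ρ_ref − ρ) = ρ h.
D = ρ h/(ρ_ref − ρ) = 2.79 × 1.85 km/(2.83 − 2.79) = 129 km.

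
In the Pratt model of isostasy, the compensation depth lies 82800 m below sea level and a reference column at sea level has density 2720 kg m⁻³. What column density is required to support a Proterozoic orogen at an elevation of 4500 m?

Pratt balance: ρ_ref D = ρ (D + h).
ρ = ρ_ref D/(D + h) = 2720 × 82800 m/(82800 m + 4500 m) = 2580 kg m⁻³.

2580 kg m⁻³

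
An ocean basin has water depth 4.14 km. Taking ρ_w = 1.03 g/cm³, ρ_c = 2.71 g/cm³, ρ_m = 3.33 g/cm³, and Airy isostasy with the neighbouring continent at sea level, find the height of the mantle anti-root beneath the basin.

11.2 km

Equating mass per unit area of the two columns: replacing crust with seawater at the top is compensated by replacing crust with mantle at the base: d (ρ_c − ρ_w) = a (ρ_m − ρ_c).
a = d (ρ_c − ρ_w)/(ρ_m − ρ_c) = 4.14 km × 1.68/0.62 = 11.2 km.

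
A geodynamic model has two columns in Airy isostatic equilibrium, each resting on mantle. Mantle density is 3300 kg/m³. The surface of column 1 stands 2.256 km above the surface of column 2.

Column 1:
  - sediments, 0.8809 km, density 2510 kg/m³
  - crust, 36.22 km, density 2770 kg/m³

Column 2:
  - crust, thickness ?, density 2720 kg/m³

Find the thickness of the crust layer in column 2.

21.5 km

Take the compensation level at the base of the deeper column (depth z_c below the surface of column 1) and equate Σ ρ_i t_i down to z_c; mantle fills any gap and the z_c terms cancel.
Column 1: 0.8809×2510 + 36.22×2770 + (z_c − 37.1009)×3300
Column 2: 2.256×0 + x×2720 + (z_c − 2.256 − 0 − x)×3300
The z_c×3300 term appears on both sides and cancels. Collect the known terms of each column as K = Σ(ρt)_known − 3300 × (depth of known layers): K_1 = 102540.459 − 3300×37.1009 = −19892.511; K_2 = 0 − 3300×(2.256 + 0) = −7444.8.
Balance: K_1 = K_2 − x×(3300 − 2720), so x = (K_2 − K_1)/(3300 − 2720) = 12447.7/580 = 21.5 km.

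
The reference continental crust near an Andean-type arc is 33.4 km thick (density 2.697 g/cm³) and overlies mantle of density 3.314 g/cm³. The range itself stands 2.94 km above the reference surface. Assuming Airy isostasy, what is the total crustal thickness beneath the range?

49.2 km

Root depth r = h ρ_c / (ρ_m − ρ_c) = 2.94 km × 2.697 / 0.617 = 12.85 km.
Total thickness = T + h + r = 33.4 km + 2.94 km + 12.85 km = 49.2 km.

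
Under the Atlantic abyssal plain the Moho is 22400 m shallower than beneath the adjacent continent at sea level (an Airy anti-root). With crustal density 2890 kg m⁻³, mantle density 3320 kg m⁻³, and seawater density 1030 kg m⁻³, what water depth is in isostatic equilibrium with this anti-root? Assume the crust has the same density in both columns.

5180 m

Replacing a thickness d of crust by seawater at the top must be balanced by replacing crust with mantle at the base: d (ρ_c − ρ_w) = a (ρ_m − ρ_c).
d = a (ρ_m − ρ_c)/(ρ_c − ρ_w) = 22400 m × 430/1860 = 5180 m.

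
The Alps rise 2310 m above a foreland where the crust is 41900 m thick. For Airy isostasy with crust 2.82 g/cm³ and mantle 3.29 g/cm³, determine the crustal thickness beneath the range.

Root depth r = h ρ_c / (ρ_m − ρ_c) = 2310 m × 2.82 / 0.47 = 13860 m.
Total thickness = T + h + r = 41900 m + 2310 m + 13860 m = 58100 m.

58100 m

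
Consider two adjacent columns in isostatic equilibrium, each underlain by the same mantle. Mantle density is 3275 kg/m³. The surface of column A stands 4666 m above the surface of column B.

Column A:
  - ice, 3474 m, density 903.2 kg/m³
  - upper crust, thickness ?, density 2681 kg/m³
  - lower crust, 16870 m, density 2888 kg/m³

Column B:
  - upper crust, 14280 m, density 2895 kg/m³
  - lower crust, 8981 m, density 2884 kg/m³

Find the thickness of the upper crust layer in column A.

Take the compensation level at the base of the deeper column (depth z_c below the surface of column A) and equate Σ ρ_i t_i down to z_c; mantle fills any gap and the z_c terms cancel.
Column A: 3474×903.2 + x×2681 + 16870×2888 + (z_c − 20344 − x)×3275
Column B: 4666×0 + 14280×2895 + 8981×2884 + (z_c − 4666 − 23261)×3275
The z_c×3275 term appears on both sides and cancels. Collect the known terms of each column as K = Σ(ρt)_known − 3275 × (depth of known layers): K_A = 51858276.8 − 3275×20344 = −14768323.2; K_B = 67241804 − 3275×(4666 + 23261) = −24219121.
Balance: K_A − x×(3275 − 2681) = K_B, so x = (K_A − K_B)/(3275 − 2681) = 9450800/594 = 15900 m.

15900 m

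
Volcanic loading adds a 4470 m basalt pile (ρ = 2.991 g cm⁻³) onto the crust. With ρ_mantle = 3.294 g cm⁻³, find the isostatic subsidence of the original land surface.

4060 m

Subaerial loading: s = t ρ_load / ρ_m.
s = 4470 m × 2.991/3.294 = 4060 m.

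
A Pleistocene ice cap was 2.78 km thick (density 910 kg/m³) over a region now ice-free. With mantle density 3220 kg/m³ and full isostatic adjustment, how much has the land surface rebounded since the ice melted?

0.786 km

Removing the load lets mantle flow back in; uplift u satisfies ρ_ice t = ρ_m u.
u = t ρ_ice/ρ_m = 2.78 km × 910/3220 = 0.786 km.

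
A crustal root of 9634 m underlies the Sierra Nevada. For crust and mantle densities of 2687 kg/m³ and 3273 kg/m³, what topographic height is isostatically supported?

In Airy isostatic equilibrium: ρ_c h = (ρ_m − ρ_c) r.
h = r (ρ_m − ρ_c) / ρ_c = 9634 m × (3273 − 2687) / 2687 = 2100 m.

2100 m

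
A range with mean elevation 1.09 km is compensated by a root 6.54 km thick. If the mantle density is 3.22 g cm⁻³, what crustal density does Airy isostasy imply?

ρ_c h = (ρ_m − ρ_c) r → ρ_c (h + r) = ρ_m r → ρ_c = ρ_m r / (h + r).
ρ_c = 3.22 × 6.54 km / (1.09 km + 6.54 km) = 2.76 g cm⁻³.

2.76 g cm⁻³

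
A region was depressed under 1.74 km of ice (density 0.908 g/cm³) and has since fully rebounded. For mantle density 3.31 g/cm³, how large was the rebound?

0.477 km

Removing the load lets mantle flow back in; uplift u satisfies ρ_ice t = ρ_m u.
u = t ρ_ice/ρ_m = 1.74 km × 0.908/3.31 = 0.477 km.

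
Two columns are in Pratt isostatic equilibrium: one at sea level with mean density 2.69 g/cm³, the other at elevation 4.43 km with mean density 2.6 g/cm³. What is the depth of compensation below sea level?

ρ_ref D = ρ (D + h) → D (ρ_ref − ρ) = ρ h.
D = ρ h/(ρ_ref − ρ) = 2.6 × 4.43 km/(2.69 − 2.6) = 128 km.

128 km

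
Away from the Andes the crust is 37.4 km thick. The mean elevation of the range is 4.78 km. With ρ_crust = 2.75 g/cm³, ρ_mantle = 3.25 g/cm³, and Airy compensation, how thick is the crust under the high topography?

Root depth r = h ρ_c / (ρ_m − ρ_c) = 4.78 km × 2.75 / 0.5 = 26.29 km.
Total thickness = T + h + r = 37.4 km + 4.78 km + 26.29 km = 68.5 km.

68.5 km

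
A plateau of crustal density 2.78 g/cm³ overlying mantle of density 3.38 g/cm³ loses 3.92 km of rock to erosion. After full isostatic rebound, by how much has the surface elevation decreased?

0.696 km

Rebound u = e ρ_c/ρ_m = 3.92 km × 2.78/3.38 = 3.224 km.
Net surface drop = e − u = 3.92 km − 3.224 km = e (ρ_m − ρ_c)/ρ_m = 0.696 km.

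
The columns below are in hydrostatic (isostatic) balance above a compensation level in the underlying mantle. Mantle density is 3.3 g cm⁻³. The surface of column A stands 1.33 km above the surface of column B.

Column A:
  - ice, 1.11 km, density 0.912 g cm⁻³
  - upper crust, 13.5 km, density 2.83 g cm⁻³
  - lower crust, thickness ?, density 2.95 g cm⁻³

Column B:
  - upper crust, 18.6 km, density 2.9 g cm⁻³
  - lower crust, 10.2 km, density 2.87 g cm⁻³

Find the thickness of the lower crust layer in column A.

Take the compensation level at the base of the deeper column (depth z_c below the surface of column A) and equate Σ ρ_i t_i down to z_c; mantle fills any gap and the z_c terms cancel.
Column A: 1.11×0.912 + 13.5×2.83 + x×2.95 + (z_c − 14.61 − x)×3.3
Column B: 1.33×0 + 18.6×2.9 + 10.2×2.87 + (z_c − 1.33 − 28.8)×3.3
The z_c×3.3 term appears on both sides and cancels. Collect the known terms of each column as K = Σ(ρt)_known − 3.3 × (depth of known layers): K_A = 39.21732 − 3.3×14.61 = −8.99568; K_B = 83.214 − 3.3×(1.33 + 28.8) = −16.215.
Balance: K_A − x×(3.3 − 2.95) = K_B, so x = (K_A − K_B)/(3.3 − 2.95) = 7.21932/0.35 = 20.6 km.

20.6 km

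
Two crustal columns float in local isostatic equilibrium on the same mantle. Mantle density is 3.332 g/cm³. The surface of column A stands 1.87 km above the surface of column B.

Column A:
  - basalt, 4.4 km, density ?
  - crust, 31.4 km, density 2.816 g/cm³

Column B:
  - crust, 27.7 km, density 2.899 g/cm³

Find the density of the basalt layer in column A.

2.87 g/cm³

Take the compensation level at the base of the deeper column (depth z_c below the surface of column A) and equate Σ ρ_i t_i down to z_c; mantle fills any gap and the z_c terms cancel.
Column A: 4.4×ρ + 31.4×2.816 + (z_c − 35.8)×3.332
Column B: 1.87×0 + 27.7×2.899 + (z_c − 1.87 − 27.7)×3.332
The z_c×3.332 term appears on both sides and cancels. Collect the known terms of each column as K = Σ(ρt)_known − 3.332 × (depth of known layers): K_A = 88.4224 − 3.332×35.8 = −30.8632; K_B = 80.3023 − 3.332×(1.87 + 27.7) = −18.22494.
Balance: K_A + 4.4×ρ = K_B, so ρ = (K_B − K_A)/4.4 = 12.6383/4.4 = 2.87 g/cm³.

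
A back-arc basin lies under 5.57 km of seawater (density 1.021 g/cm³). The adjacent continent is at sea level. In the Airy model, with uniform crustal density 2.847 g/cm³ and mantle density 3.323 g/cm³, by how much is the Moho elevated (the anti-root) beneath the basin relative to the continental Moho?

21.4 km

For local isostatic compensation: replacing crust with seawater at the top is compensated by replacing crust with mantle at the base: d (ρ_c − ρ_w) = a (ρ_m − ρ_c).
a = d (ρ_c − ρ_w)/(ρ_m − ρ_c) = 5.57 km × 1.826/0.476 = 21.4 km.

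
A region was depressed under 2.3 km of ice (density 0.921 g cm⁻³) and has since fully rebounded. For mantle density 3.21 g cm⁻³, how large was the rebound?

Removing the load lets mantle flow back in; uplift u satisfies ρ_ice t = ρ_m u.
u = t ρ_ice/ρ_m = 2.3 km × 0.921/3.21 = 0.66 km.

0.66 km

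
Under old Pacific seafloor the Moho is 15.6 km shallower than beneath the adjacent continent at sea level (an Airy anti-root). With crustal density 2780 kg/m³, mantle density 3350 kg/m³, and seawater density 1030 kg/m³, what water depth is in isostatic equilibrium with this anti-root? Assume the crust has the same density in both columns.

Replacing a thickness d of crust by seawater at the top must be balanced by replacing crust with mantle at the base: d (ρ_c − ρ_w) = a (ρ_m − ρ_c).
d = a (ρ_m − ρ_c)/(ρ_c − ρ_w) = 15.6 km × 570/1750 = 5.08 km.

5.08 km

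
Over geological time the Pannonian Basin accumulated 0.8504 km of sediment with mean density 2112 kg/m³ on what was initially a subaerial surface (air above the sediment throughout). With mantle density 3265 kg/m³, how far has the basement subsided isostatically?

0.55 km

Subaerial load: s = t ρ_sed / ρ_m = 0.8504 km × 2112/3265 = 0.55 km.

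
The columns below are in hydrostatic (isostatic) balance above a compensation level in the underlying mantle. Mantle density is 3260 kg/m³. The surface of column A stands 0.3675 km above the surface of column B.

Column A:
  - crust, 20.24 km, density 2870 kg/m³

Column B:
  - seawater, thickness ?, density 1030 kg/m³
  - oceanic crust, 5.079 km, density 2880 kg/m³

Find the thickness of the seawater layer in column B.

2.14 km

Take the compensation level at the base of the deeper column (depth z_c below the surface of column A) and equate Σ ρ_i t_i down to z_c; mantle fills any gap and the z_c terms cancel.
Column A: 20.24×2870 + (z_c − 20.24)×3260
Column B: 0.3675×0 + x×1030 + 5.079×2880 + (z_c − 0.3675 − 5.079 − x)×3260
The z_c×3260 term appears on both sides and cancels. Collect the known terms of each column as K = Σ(ρt)_known − 3260 × (depth of known layers): K_A = 58088.8 − 3260×20.24 = −7893.6; K_B = 14627.52 − 3260×(0.3675 + 5.079) = −3128.07.
Balance: K_A = K_B − x×(3260 − 1030), so x = (K_B − K_A)/(3260 − 1030) = 4765.53/2230 = 2.14 km.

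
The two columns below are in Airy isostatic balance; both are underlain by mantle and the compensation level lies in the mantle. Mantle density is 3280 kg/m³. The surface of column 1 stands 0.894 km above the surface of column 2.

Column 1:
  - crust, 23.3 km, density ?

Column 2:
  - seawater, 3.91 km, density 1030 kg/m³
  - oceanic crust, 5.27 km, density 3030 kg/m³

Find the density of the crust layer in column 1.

Take the compensation level at the base of the deeper column (depth z_c below the surface of column 1) and equate Σ ρ_i t_i down to z_c; mantle fills any gap and the z_c terms cancel.
Column 1: 23.3×ρ + (z_c − 23.3)×3280
Column 2: 0.894×0 + 3.91×1030 + 5.27×3030 + (z_c − 0.894 − 9.18)×3280
The z_c×3280 term appears on both sides and cancels. Collect the known terms of each column as K = Σ(ρt)_known − 3280 × (depth of known layers): K_1 = 0 − 3280×23.3 = −76424; K_2 = 19995.4 − 3280×(0.894 + 9.18) = −13047.32.
Balance: K_1 + 23.3×ρ = K_2, so ρ = (K_2 − K_1)/23.3 = 63376.7/23.3 = 2720 kg/m³.

2720 kg/m³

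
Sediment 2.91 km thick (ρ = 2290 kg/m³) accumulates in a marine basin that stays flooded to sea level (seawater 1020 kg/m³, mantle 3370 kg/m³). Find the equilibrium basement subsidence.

1.57 km

Submarine loading: the sediment displaces seawater, and the subsidence is in turn flooded, so s (ρ_m − ρ_w) = t (ρ_sed − ρ_w).
s = 2.91 km × (2290 − 1020) / (3370 − 1020) = 1.57 km.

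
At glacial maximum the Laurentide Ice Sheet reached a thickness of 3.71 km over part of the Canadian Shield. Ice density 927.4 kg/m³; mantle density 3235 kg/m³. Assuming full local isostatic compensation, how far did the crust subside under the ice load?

Balancing pressure at the compensation depth: the ice load ρ_ice t is balanced by mantle displaced below, ρ_m s.
s = t ρ_ice / ρ_m = 3.71 km × 927.4/3235 = 1.06 km.

1.06 km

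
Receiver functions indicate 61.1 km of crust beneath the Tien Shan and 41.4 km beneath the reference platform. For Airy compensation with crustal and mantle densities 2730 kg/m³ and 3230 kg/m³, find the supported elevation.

3.05 km

Excess crust Δ = 61.1 km − 41.4 km = 19.7 km, split between elevation h and root r with h + r = Δ.
Airy balance ρ_c h = (ρ_m − ρ_c) r gives r = h ρ_c/(ρ_m − ρ_c), so h (1 + ρ_c/(ρ_m − ρ_c)) = Δ, i.e. h = Δ (ρ_m − ρ_c)/ρ_m.
h = 19.7 km × 500/3230 = 3.05 km.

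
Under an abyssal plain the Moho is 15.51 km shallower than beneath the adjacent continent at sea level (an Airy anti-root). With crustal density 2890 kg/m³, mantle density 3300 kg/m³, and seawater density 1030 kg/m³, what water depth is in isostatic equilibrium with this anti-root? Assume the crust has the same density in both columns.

Replacing a thickness d of crust by seawater at the top must be balanced by replacing crust with mantle at the base: d (ρ_c − ρ_w) = a (ρ_m − ρ_c).
d = a (ρ_m − ρ_c)/(ρ_c − ρ_w) = 15.51 km × 410/1860 = 3.42 km.

3.42 km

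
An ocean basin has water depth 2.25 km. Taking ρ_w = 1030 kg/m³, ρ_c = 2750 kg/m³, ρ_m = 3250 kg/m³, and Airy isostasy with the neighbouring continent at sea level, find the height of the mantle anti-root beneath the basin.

7.74 km

By Archimedes' principle applied to the lithosphere: replacing crust with seawater at the top is compensated by replacing crust with mantle at the base: d (ρ_c − ρ_w) = a (ρ_m − ρ_c).
a = d (ρ_c − ρ_w)/(ρ_m − ρ_c) = 2.25 km × 1720/500 = 7.74 km.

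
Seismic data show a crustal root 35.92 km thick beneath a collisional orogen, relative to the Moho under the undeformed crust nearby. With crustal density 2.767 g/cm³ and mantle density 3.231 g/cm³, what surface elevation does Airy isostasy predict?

Isostatic balance requires: ρ_c h = (ρ_m − ρ_c) r.
h = r (ρ_m − ρ_c) / ρ_c = 35.92 km × (3.231 − 2.767) / 2.767 = 6.02 km.

6.02 km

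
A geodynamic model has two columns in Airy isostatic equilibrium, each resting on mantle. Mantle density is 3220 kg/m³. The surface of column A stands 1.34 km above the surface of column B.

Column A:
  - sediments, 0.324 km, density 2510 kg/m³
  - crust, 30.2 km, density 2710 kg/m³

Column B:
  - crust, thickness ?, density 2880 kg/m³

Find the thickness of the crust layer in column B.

Take the compensation level at the base of the deeper column (depth z_c below the surface of column A) and equate Σ ρ_i t_i down to z_c; mantle fills any gap and the z_c terms cancel.
Column A: 0.324×2510 + 30.2×2710 + (z_c − 30.524)×3220
Column B: 1.34×0 + x×2880 + (z_c − 1.34 − 0 − x)×3220
The z_c×3220 term appears on both sides and cancels. Collect the known terms of each column as K = Σ(ρt)_known − 3220 × (depth of known layers): K_A = 82655.24 − 3220×30.524 = −15632.04; K_B = 0 − 3220×(1.34 + 0) = −4314.8.
Balance: K_A = K_B − x×(3220 − 2880), so x = (K_B − K_A)/(3220 − 2880) = 11317.2/340 = 33.3 km.

33.3 km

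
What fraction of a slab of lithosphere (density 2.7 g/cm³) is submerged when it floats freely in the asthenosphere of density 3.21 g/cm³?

0.841

Submerged fraction = ρ_obj/ρ_fluid = 2.7/3.21 = 0.841.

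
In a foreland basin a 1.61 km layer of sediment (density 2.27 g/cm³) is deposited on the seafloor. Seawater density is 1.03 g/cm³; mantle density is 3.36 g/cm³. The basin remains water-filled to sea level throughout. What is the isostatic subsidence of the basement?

0.857 km

Submarine loading: the sediment displaces seawater, and the subsidence is in turn flooded, so s (ρ_m − ρ_w) = t (ρ_sed − ρ_w).
s = 1.61 km × (2.27 − 1.03) / (3.36 − 1.03) = 0.857 km.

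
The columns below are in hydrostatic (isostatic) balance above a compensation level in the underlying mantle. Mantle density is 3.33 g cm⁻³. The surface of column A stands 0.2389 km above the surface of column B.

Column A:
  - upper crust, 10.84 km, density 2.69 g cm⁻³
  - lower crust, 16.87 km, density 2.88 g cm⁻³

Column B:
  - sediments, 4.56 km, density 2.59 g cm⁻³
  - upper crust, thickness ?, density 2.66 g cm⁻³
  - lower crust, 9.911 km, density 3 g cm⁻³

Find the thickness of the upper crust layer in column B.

10.6 km

Take the compensation level at the base of the deeper column (depth z_c below the surface of column A) and equate Σ ρ_i t_i down to z_c; mantle fills any gap and the z_c terms cancel.
Column A: 10.84×2.69 + 16.87×2.88 + (z_c − 27.71)×3.33
Column B: 0.2389×0 + 4.56×2.59 + x×2.66 + 9.911×3 + (z_c − 0.2389 − 14.471 − x)×3.33
The z_c×3.33 term appears on both sides and cancels. Collect the known terms of each column as K = Σ(ρt)_known − 3.33 × (depth of known layers): K_A = 77.7452 − 3.33×27.71 = −14.5291; K_B = 41.5434 − 3.33×(0.2389 + 14.471) = −7.440567.
Balance: K_A = K_B − x×(3.33 − 2.66), so x = (K_B − K_A)/(3.33 − 2.66) = 7.08853/0.67 = 10.6 km.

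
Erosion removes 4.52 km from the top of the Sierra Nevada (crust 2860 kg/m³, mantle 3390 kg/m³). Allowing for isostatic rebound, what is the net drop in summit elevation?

Rebound u = e ρ_c/ρ_m = 4.52 km × 2860/3390 = 3.813 km.
Net surface drop = e − u = 4.52 km − 3.813 km = e (ρ_m − ρ_c)/ρ_m = 0.707 km.

0.707 km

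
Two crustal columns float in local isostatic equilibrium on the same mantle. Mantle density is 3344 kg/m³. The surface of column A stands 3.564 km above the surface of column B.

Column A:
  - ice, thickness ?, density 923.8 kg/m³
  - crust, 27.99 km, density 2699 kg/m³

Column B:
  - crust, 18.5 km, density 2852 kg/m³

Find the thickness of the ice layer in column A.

Take the compensation level at the base of the deeper column (depth z_c below the surface of column A) and equate Σ ρ_i t_i down to z_c; mantle fills any gap and the z_c terms cancel.
Column A: x×923.8 + 27.99×2699 + (z_c − 27.99 − x)×3344
Column B: 3.564×0 + 18.5×2852 + (z_c − 3.564 − 18.5)×3344
The z_c×3344 term appears on both sides and cancels. Collect the known terms of each column as K = Σ(ρt)_known − 3344 × (depth of known layers): K_A = 75545.01 − 3344×27.99 = −18053.55; K_B = 52762 − 3344×(3.564 + 18.5) = −21020.016.
Balance: K_A − x×(3344 − 923.8) = K_B, so x = (K_A − K_B)/(3344 − 923.8) = 2966.47/2420.2 = 1.23 km.

1.23 km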